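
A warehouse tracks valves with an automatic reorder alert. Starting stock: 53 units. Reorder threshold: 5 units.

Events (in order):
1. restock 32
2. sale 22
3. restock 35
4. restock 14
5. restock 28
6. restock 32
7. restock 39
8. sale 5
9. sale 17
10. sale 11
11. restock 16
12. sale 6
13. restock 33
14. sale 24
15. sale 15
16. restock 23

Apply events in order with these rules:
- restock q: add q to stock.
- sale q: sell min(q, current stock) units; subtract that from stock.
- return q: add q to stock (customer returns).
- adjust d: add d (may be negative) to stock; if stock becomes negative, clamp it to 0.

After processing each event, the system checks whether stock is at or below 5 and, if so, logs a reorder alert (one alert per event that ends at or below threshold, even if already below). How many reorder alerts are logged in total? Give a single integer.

Answer: 0

Derivation:
Processing events:
Start: stock = 53
  Event 1 (restock 32): 53 + 32 = 85
  Event 2 (sale 22): sell min(22,85)=22. stock: 85 - 22 = 63. total_sold = 22
  Event 3 (restock 35): 63 + 35 = 98
  Event 4 (restock 14): 98 + 14 = 112
  Event 5 (restock 28): 112 + 28 = 140
  Event 6 (restock 32): 140 + 32 = 172
  Event 7 (restock 39): 172 + 39 = 211
  Event 8 (sale 5): sell min(5,211)=5. stock: 211 - 5 = 206. total_sold = 27
  Event 9 (sale 17): sell min(17,206)=17. stock: 206 - 17 = 189. total_sold = 44
  Event 10 (sale 11): sell min(11,189)=11. stock: 189 - 11 = 178. total_sold = 55
  Event 11 (restock 16): 178 + 16 = 194
  Event 12 (sale 6): sell min(6,194)=6. stock: 194 - 6 = 188. total_sold = 61
  Event 13 (restock 33): 188 + 33 = 221
  Event 14 (sale 24): sell min(24,221)=24. stock: 221 - 24 = 197. total_sold = 85
  Event 15 (sale 15): sell min(15,197)=15. stock: 197 - 15 = 182. total_sold = 100
  Event 16 (restock 23): 182 + 23 = 205
Final: stock = 205, total_sold = 100

Checking against threshold 5:
  After event 1: stock=85 > 5
  After event 2: stock=63 > 5
  After event 3: stock=98 > 5
  After event 4: stock=112 > 5
  After event 5: stock=140 > 5
  After event 6: stock=172 > 5
  After event 7: stock=211 > 5
  After event 8: stock=206 > 5
  After event 9: stock=189 > 5
  After event 10: stock=178 > 5
  After event 11: stock=194 > 5
  After event 12: stock=188 > 5
  After event 13: stock=221 > 5
  After event 14: stock=197 > 5
  After event 15: stock=182 > 5
  After event 16: stock=205 > 5
Alert events: []. Count = 0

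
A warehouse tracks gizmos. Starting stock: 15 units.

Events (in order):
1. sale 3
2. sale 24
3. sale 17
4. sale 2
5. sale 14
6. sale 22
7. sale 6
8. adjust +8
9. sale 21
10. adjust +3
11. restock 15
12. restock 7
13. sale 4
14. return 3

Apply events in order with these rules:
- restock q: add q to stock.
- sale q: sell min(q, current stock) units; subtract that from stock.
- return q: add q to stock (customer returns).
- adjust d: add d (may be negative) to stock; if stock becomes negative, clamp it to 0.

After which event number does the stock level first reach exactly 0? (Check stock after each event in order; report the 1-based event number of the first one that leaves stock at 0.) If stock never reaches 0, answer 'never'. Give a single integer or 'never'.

Processing events:
Start: stock = 15
  Event 1 (sale 3): sell min(3,15)=3. stock: 15 - 3 = 12. total_sold = 3
  Event 2 (sale 24): sell min(24,12)=12. stock: 12 - 12 = 0. total_sold = 15
  Event 3 (sale 17): sell min(17,0)=0. stock: 0 - 0 = 0. total_sold = 15
  Event 4 (sale 2): sell min(2,0)=0. stock: 0 - 0 = 0. total_sold = 15
  Event 5 (sale 14): sell min(14,0)=0. stock: 0 - 0 = 0. total_sold = 15
  Event 6 (sale 22): sell min(22,0)=0. stock: 0 - 0 = 0. total_sold = 15
  Event 7 (sale 6): sell min(6,0)=0. stock: 0 - 0 = 0. total_sold = 15
  Event 8 (adjust +8): 0 + 8 = 8
  Event 9 (sale 21): sell min(21,8)=8. stock: 8 - 8 = 0. total_sold = 23
  Event 10 (adjust +3): 0 + 3 = 3
  Event 11 (restock 15): 3 + 15 = 18
  Event 12 (restock 7): 18 + 7 = 25
  Event 13 (sale 4): sell min(4,25)=4. stock: 25 - 4 = 21. total_sold = 27
  Event 14 (return 3): 21 + 3 = 24
Final: stock = 24, total_sold = 27

First zero at event 2.

Answer: 2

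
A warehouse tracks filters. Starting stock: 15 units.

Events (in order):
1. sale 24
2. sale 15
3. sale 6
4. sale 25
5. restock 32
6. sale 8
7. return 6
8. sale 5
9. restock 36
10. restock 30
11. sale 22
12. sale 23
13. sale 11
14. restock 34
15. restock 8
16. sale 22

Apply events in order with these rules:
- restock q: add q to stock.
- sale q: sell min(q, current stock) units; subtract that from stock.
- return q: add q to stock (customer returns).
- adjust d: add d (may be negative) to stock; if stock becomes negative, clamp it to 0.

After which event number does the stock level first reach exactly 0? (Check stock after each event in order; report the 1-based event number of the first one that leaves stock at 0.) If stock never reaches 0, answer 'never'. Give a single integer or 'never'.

Processing events:
Start: stock = 15
  Event 1 (sale 24): sell min(24,15)=15. stock: 15 - 15 = 0. total_sold = 15
  Event 2 (sale 15): sell min(15,0)=0. stock: 0 - 0 = 0. total_sold = 15
  Event 3 (sale 6): sell min(6,0)=0. stock: 0 - 0 = 0. total_sold = 15
  Event 4 (sale 25): sell min(25,0)=0. stock: 0 - 0 = 0. total_sold = 15
  Event 5 (restock 32): 0 + 32 = 32
  Event 6 (sale 8): sell min(8,32)=8. stock: 32 - 8 = 24. total_sold = 23
  Event 7 (return 6): 24 + 6 = 30
  Event 8 (sale 5): sell min(5,30)=5. stock: 30 - 5 = 25. total_sold = 28
  Event 9 (restock 36): 25 + 36 = 61
  Event 10 (restock 30): 61 + 30 = 91
  Event 11 (sale 22): sell min(22,91)=22. stock: 91 - 22 = 69. total_sold = 50
  Event 12 (sale 23): sell min(23,69)=23. stock: 69 - 23 = 46. total_sold = 73
  Event 13 (sale 11): sell min(11,46)=11. stock: 46 - 11 = 35. total_sold = 84
  Event 14 (restock 34): 35 + 34 = 69
  Event 15 (restock 8): 69 + 8 = 77
  Event 16 (sale 22): sell min(22,77)=22. stock: 77 - 22 = 55. total_sold = 106
Final: stock = 55, total_sold = 106

First zero at event 1.

Answer: 1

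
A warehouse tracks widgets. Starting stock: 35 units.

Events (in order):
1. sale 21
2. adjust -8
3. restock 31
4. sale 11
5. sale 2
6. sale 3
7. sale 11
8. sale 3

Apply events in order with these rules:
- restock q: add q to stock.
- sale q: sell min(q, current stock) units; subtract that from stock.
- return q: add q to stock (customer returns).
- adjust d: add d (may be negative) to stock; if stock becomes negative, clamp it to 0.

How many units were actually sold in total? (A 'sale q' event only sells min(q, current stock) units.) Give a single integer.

Processing events:
Start: stock = 35
  Event 1 (sale 21): sell min(21,35)=21. stock: 35 - 21 = 14. total_sold = 21
  Event 2 (adjust -8): 14 + -8 = 6
  Event 3 (restock 31): 6 + 31 = 37
  Event 4 (sale 11): sell min(11,37)=11. stock: 37 - 11 = 26. total_sold = 32
  Event 5 (sale 2): sell min(2,26)=2. stock: 26 - 2 = 24. total_sold = 34
  Event 6 (sale 3): sell min(3,24)=3. stock: 24 - 3 = 21. total_sold = 37
  Event 7 (sale 11): sell min(11,21)=11. stock: 21 - 11 = 10. total_sold = 48
  Event 8 (sale 3): sell min(3,10)=3. stock: 10 - 3 = 7. total_sold = 51
Final: stock = 7, total_sold = 51

Answer: 51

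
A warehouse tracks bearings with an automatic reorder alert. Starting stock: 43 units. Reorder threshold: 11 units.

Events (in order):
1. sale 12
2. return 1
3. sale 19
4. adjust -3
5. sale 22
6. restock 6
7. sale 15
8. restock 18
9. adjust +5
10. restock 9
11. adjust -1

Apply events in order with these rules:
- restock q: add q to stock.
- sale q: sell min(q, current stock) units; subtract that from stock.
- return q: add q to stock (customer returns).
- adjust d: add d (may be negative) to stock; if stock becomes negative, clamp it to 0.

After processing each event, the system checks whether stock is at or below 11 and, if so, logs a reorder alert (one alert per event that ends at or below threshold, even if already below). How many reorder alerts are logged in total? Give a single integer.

Processing events:
Start: stock = 43
  Event 1 (sale 12): sell min(12,43)=12. stock: 43 - 12 = 31. total_sold = 12
  Event 2 (return 1): 31 + 1 = 32
  Event 3 (sale 19): sell min(19,32)=19. stock: 32 - 19 = 13. total_sold = 31
  Event 4 (adjust -3): 13 + -3 = 10
  Event 5 (sale 22): sell min(22,10)=10. stock: 10 - 10 = 0. total_sold = 41
  Event 6 (restock 6): 0 + 6 = 6
  Event 7 (sale 15): sell min(15,6)=6. stock: 6 - 6 = 0. total_sold = 47
  Event 8 (restock 18): 0 + 18 = 18
  Event 9 (adjust +5): 18 + 5 = 23
  Event 10 (restock 9): 23 + 9 = 32
  Event 11 (adjust -1): 32 + -1 = 31
Final: stock = 31, total_sold = 47

Checking against threshold 11:
  After event 1: stock=31 > 11
  After event 2: stock=32 > 11
  After event 3: stock=13 > 11
  After event 4: stock=10 <= 11 -> ALERT
  After event 5: stock=0 <= 11 -> ALERT
  After event 6: stock=6 <= 11 -> ALERT
  After event 7: stock=0 <= 11 -> ALERT
  After event 8: stock=18 > 11
  After event 9: stock=23 > 11
  After event 10: stock=32 > 11
  After event 11: stock=31 > 11
Alert events: [4, 5, 6, 7]. Count = 4

Answer: 4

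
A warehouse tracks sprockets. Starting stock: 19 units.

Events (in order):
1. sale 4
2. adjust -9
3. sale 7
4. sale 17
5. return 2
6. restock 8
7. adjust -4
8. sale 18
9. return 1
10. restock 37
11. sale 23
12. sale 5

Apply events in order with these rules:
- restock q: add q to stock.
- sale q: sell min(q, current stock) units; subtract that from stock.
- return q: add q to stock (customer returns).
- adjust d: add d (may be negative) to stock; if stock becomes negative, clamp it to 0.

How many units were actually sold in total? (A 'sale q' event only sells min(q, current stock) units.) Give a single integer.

Answer: 44

Derivation:
Processing events:
Start: stock = 19
  Event 1 (sale 4): sell min(4,19)=4. stock: 19 - 4 = 15. total_sold = 4
  Event 2 (adjust -9): 15 + -9 = 6
  Event 3 (sale 7): sell min(7,6)=6. stock: 6 - 6 = 0. total_sold = 10
  Event 4 (sale 17): sell min(17,0)=0. stock: 0 - 0 = 0. total_sold = 10
  Event 5 (return 2): 0 + 2 = 2
  Event 6 (restock 8): 2 + 8 = 10
  Event 7 (adjust -4): 10 + -4 = 6
  Event 8 (sale 18): sell min(18,6)=6. stock: 6 - 6 = 0. total_sold = 16
  Event 9 (return 1): 0 + 1 = 1
  Event 10 (restock 37): 1 + 37 = 38
  Event 11 (sale 23): sell min(23,38)=23. stock: 38 - 23 = 15. total_sold = 39
  Event 12 (sale 5): sell min(5,15)=5. stock: 15 - 5 = 10. total_sold = 44
Final: stock = 10, total_sold = 44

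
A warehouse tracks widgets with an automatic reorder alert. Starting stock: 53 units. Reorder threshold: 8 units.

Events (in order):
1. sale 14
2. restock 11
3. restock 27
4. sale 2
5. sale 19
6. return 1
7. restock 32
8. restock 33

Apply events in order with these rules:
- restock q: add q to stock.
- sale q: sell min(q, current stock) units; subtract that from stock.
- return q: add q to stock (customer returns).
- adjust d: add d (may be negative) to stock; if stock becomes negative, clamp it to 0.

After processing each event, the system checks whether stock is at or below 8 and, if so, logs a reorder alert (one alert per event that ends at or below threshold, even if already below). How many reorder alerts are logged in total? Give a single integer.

Processing events:
Start: stock = 53
  Event 1 (sale 14): sell min(14,53)=14. stock: 53 - 14 = 39. total_sold = 14
  Event 2 (restock 11): 39 + 11 = 50
  Event 3 (restock 27): 50 + 27 = 77
  Event 4 (sale 2): sell min(2,77)=2. stock: 77 - 2 = 75. total_sold = 16
  Event 5 (sale 19): sell min(19,75)=19. stock: 75 - 19 = 56. total_sold = 35
  Event 6 (return 1): 56 + 1 = 57
  Event 7 (restock 32): 57 + 32 = 89
  Event 8 (restock 33): 89 + 33 = 122
Final: stock = 122, total_sold = 35

Checking against threshold 8:
  After event 1: stock=39 > 8
  After event 2: stock=50 > 8
  After event 3: stock=77 > 8
  After event 4: stock=75 > 8
  After event 5: stock=56 > 8
  After event 6: stock=57 > 8
  After event 7: stock=89 > 8
  After event 8: stock=122 > 8
Alert events: []. Count = 0

Answer: 0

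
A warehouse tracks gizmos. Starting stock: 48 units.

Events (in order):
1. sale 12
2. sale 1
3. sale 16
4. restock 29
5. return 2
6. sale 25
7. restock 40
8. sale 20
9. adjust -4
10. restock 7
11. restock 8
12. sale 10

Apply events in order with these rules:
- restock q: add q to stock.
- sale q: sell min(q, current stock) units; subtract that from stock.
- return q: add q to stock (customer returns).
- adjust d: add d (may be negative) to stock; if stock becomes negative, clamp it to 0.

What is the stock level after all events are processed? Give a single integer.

Processing events:
Start: stock = 48
  Event 1 (sale 12): sell min(12,48)=12. stock: 48 - 12 = 36. total_sold = 12
  Event 2 (sale 1): sell min(1,36)=1. stock: 36 - 1 = 35. total_sold = 13
  Event 3 (sale 16): sell min(16,35)=16. stock: 35 - 16 = 19. total_sold = 29
  Event 4 (restock 29): 19 + 29 = 48
  Event 5 (return 2): 48 + 2 = 50
  Event 6 (sale 25): sell min(25,50)=25. stock: 50 - 25 = 25. total_sold = 54
  Event 7 (restock 40): 25 + 40 = 65
  Event 8 (sale 20): sell min(20,65)=20. stock: 65 - 20 = 45. total_sold = 74
  Event 9 (adjust -4): 45 + -4 = 41
  Event 10 (restock 7): 41 + 7 = 48
  Event 11 (restock 8): 48 + 8 = 56
  Event 12 (sale 10): sell min(10,56)=10. stock: 56 - 10 = 46. total_sold = 84
Final: stock = 46, total_sold = 84

Answer: 46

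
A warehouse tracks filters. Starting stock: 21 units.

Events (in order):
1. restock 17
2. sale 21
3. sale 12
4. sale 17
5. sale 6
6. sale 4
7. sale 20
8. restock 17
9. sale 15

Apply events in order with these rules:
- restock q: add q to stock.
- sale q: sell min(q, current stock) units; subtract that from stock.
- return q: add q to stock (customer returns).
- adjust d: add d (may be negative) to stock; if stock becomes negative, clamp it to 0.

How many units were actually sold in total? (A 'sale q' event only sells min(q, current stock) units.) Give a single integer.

Processing events:
Start: stock = 21
  Event 1 (restock 17): 21 + 17 = 38
  Event 2 (sale 21): sell min(21,38)=21. stock: 38 - 21 = 17. total_sold = 21
  Event 3 (sale 12): sell min(12,17)=12. stock: 17 - 12 = 5. total_sold = 33
  Event 4 (sale 17): sell min(17,5)=5. stock: 5 - 5 = 0. total_sold = 38
  Event 5 (sale 6): sell min(6,0)=0. stock: 0 - 0 = 0. total_sold = 38
  Event 6 (sale 4): sell min(4,0)=0. stock: 0 - 0 = 0. total_sold = 38
  Event 7 (sale 20): sell min(20,0)=0. stock: 0 - 0 = 0. total_sold = 38
  Event 8 (restock 17): 0 + 17 = 17
  Event 9 (sale 15): sell min(15,17)=15. stock: 17 - 15 = 2. total_sold = 53
Final: stock = 2, total_sold = 53

Answer: 53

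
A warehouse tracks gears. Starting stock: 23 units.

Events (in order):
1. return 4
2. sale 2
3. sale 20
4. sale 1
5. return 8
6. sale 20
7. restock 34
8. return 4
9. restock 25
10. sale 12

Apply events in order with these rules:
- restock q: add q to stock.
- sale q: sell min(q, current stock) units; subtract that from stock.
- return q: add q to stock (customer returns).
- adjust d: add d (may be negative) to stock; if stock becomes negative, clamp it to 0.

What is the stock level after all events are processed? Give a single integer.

Answer: 51

Derivation:
Processing events:
Start: stock = 23
  Event 1 (return 4): 23 + 4 = 27
  Event 2 (sale 2): sell min(2,27)=2. stock: 27 - 2 = 25. total_sold = 2
  Event 3 (sale 20): sell min(20,25)=20. stock: 25 - 20 = 5. total_sold = 22
  Event 4 (sale 1): sell min(1,5)=1. stock: 5 - 1 = 4. total_sold = 23
  Event 5 (return 8): 4 + 8 = 12
  Event 6 (sale 20): sell min(20,12)=12. stock: 12 - 12 = 0. total_sold = 35
  Event 7 (restock 34): 0 + 34 = 34
  Event 8 (return 4): 34 + 4 = 38
  Event 9 (restock 25): 38 + 25 = 63
  Event 10 (sale 12): sell min(12,63)=12. stock: 63 - 12 = 51. total_sold = 47
Final: stock = 51, total_sold = 47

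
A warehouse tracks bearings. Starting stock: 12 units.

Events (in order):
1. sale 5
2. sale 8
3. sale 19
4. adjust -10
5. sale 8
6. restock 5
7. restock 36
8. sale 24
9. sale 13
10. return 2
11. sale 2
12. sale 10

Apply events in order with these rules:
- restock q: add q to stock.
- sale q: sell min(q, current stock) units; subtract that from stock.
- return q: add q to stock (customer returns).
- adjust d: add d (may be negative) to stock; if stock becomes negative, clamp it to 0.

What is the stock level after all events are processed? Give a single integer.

Processing events:
Start: stock = 12
  Event 1 (sale 5): sell min(5,12)=5. stock: 12 - 5 = 7. total_sold = 5
  Event 2 (sale 8): sell min(8,7)=7. stock: 7 - 7 = 0. total_sold = 12
  Event 3 (sale 19): sell min(19,0)=0. stock: 0 - 0 = 0. total_sold = 12
  Event 4 (adjust -10): 0 + -10 = 0 (clamped to 0)
  Event 5 (sale 8): sell min(8,0)=0. stock: 0 - 0 = 0. total_sold = 12
  Event 6 (restock 5): 0 + 5 = 5
  Event 7 (restock 36): 5 + 36 = 41
  Event 8 (sale 24): sell min(24,41)=24. stock: 41 - 24 = 17. total_sold = 36
  Event 9 (sale 13): sell min(13,17)=13. stock: 17 - 13 = 4. total_sold = 49
  Event 10 (return 2): 4 + 2 = 6
  Event 11 (sale 2): sell min(2,6)=2. stock: 6 - 2 = 4. total_sold = 51
  Event 12 (sale 10): sell min(10,4)=4. stock: 4 - 4 = 0. total_sold = 55
Final: stock = 0, total_sold = 55

Answer: 0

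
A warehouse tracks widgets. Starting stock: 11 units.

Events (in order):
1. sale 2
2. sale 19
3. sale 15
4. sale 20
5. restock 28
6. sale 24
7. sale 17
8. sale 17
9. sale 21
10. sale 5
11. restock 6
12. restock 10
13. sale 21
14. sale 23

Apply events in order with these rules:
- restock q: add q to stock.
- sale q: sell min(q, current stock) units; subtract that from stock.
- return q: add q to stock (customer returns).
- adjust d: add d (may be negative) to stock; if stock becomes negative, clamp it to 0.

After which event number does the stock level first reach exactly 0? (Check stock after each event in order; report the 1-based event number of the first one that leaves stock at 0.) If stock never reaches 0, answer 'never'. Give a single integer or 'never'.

Answer: 2

Derivation:
Processing events:
Start: stock = 11
  Event 1 (sale 2): sell min(2,11)=2. stock: 11 - 2 = 9. total_sold = 2
  Event 2 (sale 19): sell min(19,9)=9. stock: 9 - 9 = 0. total_sold = 11
  Event 3 (sale 15): sell min(15,0)=0. stock: 0 - 0 = 0. total_sold = 11
  Event 4 (sale 20): sell min(20,0)=0. stock: 0 - 0 = 0. total_sold = 11
  Event 5 (restock 28): 0 + 28 = 28
  Event 6 (sale 24): sell min(24,28)=24. stock: 28 - 24 = 4. total_sold = 35
  Event 7 (sale 17): sell min(17,4)=4. stock: 4 - 4 = 0. total_sold = 39
  Event 8 (sale 17): sell min(17,0)=0. stock: 0 - 0 = 0. total_sold = 39
  Event 9 (sale 21): sell min(21,0)=0. stock: 0 - 0 = 0. total_sold = 39
  Event 10 (sale 5): sell min(5,0)=0. stock: 0 - 0 = 0. total_sold = 39
  Event 11 (restock 6): 0 + 6 = 6
  Event 12 (restock 10): 6 + 10 = 16
  Event 13 (sale 21): sell min(21,16)=16. stock: 16 - 16 = 0. total_sold = 55
  Event 14 (sale 23): sell min(23,0)=0. stock: 0 - 0 = 0. total_sold = 55
Final: stock = 0, total_sold = 55

First zero at event 2.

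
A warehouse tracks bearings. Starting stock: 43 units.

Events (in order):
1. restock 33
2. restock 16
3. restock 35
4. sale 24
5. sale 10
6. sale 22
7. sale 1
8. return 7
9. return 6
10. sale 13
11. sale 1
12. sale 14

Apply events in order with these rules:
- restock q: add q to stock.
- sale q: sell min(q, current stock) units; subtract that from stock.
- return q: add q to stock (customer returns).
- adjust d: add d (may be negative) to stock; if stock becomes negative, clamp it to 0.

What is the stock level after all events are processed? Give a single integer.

Answer: 55

Derivation:
Processing events:
Start: stock = 43
  Event 1 (restock 33): 43 + 33 = 76
  Event 2 (restock 16): 76 + 16 = 92
  Event 3 (restock 35): 92 + 35 = 127
  Event 4 (sale 24): sell min(24,127)=24. stock: 127 - 24 = 103. total_sold = 24
  Event 5 (sale 10): sell min(10,103)=10. stock: 103 - 10 = 93. total_sold = 34
  Event 6 (sale 22): sell min(22,93)=22. stock: 93 - 22 = 71. total_sold = 56
  Event 7 (sale 1): sell min(1,71)=1. stock: 71 - 1 = 70. total_sold = 57
  Event 8 (return 7): 70 + 7 = 77
  Event 9 (return 6): 77 + 6 = 83
  Event 10 (sale 13): sell min(13,83)=13. stock: 83 - 13 = 70. total_sold = 70
  Event 11 (sale 1): sell min(1,70)=1. stock: 70 - 1 = 69. total_sold = 71
  Event 12 (sale 14): sell min(14,69)=14. stock: 69 - 14 = 55. total_sold = 85
Final: stock = 55, total_sold = 85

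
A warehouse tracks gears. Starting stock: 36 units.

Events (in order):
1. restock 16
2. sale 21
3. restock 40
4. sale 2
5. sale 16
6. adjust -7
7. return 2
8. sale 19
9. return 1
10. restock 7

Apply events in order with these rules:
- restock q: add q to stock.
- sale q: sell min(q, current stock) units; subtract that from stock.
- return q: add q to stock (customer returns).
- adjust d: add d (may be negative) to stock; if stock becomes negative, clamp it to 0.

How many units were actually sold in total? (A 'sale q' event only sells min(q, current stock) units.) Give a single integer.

Answer: 58

Derivation:
Processing events:
Start: stock = 36
  Event 1 (restock 16): 36 + 16 = 52
  Event 2 (sale 21): sell min(21,52)=21. stock: 52 - 21 = 31. total_sold = 21
  Event 3 (restock 40): 31 + 40 = 71
  Event 4 (sale 2): sell min(2,71)=2. stock: 71 - 2 = 69. total_sold = 23
  Event 5 (sale 16): sell min(16,69)=16. stock: 69 - 16 = 53. total_sold = 39
  Event 6 (adjust -7): 53 + -7 = 46
  Event 7 (return 2): 46 + 2 = 48
  Event 8 (sale 19): sell min(19,48)=19. stock: 48 - 19 = 29. total_sold = 58
  Event 9 (return 1): 29 + 1 = 30
  Event 10 (restock 7): 30 + 7 = 37
Final: stock = 37, total_sold = 58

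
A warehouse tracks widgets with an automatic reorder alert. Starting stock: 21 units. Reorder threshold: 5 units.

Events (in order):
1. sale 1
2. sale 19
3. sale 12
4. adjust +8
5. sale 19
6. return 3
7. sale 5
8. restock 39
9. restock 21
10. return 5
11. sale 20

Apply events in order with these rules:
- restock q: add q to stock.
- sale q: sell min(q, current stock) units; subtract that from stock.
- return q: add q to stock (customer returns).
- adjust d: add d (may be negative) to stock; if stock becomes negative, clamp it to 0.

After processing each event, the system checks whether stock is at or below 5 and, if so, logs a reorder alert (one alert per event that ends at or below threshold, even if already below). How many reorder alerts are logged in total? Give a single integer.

Processing events:
Start: stock = 21
  Event 1 (sale 1): sell min(1,21)=1. stock: 21 - 1 = 20. total_sold = 1
  Event 2 (sale 19): sell min(19,20)=19. stock: 20 - 19 = 1. total_sold = 20
  Event 3 (sale 12): sell min(12,1)=1. stock: 1 - 1 = 0. total_sold = 21
  Event 4 (adjust +8): 0 + 8 = 8
  Event 5 (sale 19): sell min(19,8)=8. stock: 8 - 8 = 0. total_sold = 29
  Event 6 (return 3): 0 + 3 = 3
  Event 7 (sale 5): sell min(5,3)=3. stock: 3 - 3 = 0. total_sold = 32
  Event 8 (restock 39): 0 + 39 = 39
  Event 9 (restock 21): 39 + 21 = 60
  Event 10 (return 5): 60 + 5 = 65
  Event 11 (sale 20): sell min(20,65)=20. stock: 65 - 20 = 45. total_sold = 52
Final: stock = 45, total_sold = 52

Checking against threshold 5:
  After event 1: stock=20 > 5
  After event 2: stock=1 <= 5 -> ALERT
  After event 3: stock=0 <= 5 -> ALERT
  After event 4: stock=8 > 5
  After event 5: stock=0 <= 5 -> ALERT
  After event 6: stock=3 <= 5 -> ALERT
  After event 7: stock=0 <= 5 -> ALERT
  After event 8: stock=39 > 5
  After event 9: stock=60 > 5
  After event 10: stock=65 > 5
  After event 11: stock=45 > 5
Alert events: [2, 3, 5, 6, 7]. Count = 5

Answer: 5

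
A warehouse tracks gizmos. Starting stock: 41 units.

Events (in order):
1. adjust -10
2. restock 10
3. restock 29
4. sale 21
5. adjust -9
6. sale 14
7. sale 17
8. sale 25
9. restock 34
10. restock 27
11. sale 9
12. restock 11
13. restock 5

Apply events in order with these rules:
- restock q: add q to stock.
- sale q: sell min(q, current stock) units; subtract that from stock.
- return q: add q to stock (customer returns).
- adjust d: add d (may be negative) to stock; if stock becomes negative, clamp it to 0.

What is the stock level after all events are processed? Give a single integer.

Processing events:
Start: stock = 41
  Event 1 (adjust -10): 41 + -10 = 31
  Event 2 (restock 10): 31 + 10 = 41
  Event 3 (restock 29): 41 + 29 = 70
  Event 4 (sale 21): sell min(21,70)=21. stock: 70 - 21 = 49. total_sold = 21
  Event 5 (adjust -9): 49 + -9 = 40
  Event 6 (sale 14): sell min(14,40)=14. stock: 40 - 14 = 26. total_sold = 35
  Event 7 (sale 17): sell min(17,26)=17. stock: 26 - 17 = 9. total_sold = 52
  Event 8 (sale 25): sell min(25,9)=9. stock: 9 - 9 = 0. total_sold = 61
  Event 9 (restock 34): 0 + 34 = 34
  Event 10 (restock 27): 34 + 27 = 61
  Event 11 (sale 9): sell min(9,61)=9. stock: 61 - 9 = 52. total_sold = 70
  Event 12 (restock 11): 52 + 11 = 63
  Event 13 (restock 5): 63 + 5 = 68
Final: stock = 68, total_sold = 70

Answer: 68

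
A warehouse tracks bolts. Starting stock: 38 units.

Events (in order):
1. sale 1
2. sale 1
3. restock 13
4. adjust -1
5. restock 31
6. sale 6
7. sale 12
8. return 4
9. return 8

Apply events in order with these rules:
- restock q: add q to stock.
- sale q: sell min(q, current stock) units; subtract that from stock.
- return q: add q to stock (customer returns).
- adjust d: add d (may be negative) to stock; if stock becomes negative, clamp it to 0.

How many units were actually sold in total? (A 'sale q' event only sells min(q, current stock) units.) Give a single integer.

Answer: 20

Derivation:
Processing events:
Start: stock = 38
  Event 1 (sale 1): sell min(1,38)=1. stock: 38 - 1 = 37. total_sold = 1
  Event 2 (sale 1): sell min(1,37)=1. stock: 37 - 1 = 36. total_sold = 2
  Event 3 (restock 13): 36 + 13 = 49
  Event 4 (adjust -1): 49 + -1 = 48
  Event 5 (restock 31): 48 + 31 = 79
  Event 6 (sale 6): sell min(6,79)=6. stock: 79 - 6 = 73. total_sold = 8
  Event 7 (sale 12): sell min(12,73)=12. stock: 73 - 12 = 61. total_sold = 20
  Event 8 (return 4): 61 + 4 = 65
  Event 9 (return 8): 65 + 8 = 73
Final: stock = 73, total_sold = 20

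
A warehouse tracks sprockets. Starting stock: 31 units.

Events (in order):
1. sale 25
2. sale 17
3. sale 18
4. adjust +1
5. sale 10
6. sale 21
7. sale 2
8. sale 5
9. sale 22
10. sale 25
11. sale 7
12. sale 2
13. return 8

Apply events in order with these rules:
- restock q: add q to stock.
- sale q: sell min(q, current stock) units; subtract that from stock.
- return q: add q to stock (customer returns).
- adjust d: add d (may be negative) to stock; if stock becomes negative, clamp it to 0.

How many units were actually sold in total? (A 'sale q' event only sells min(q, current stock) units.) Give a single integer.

Processing events:
Start: stock = 31
  Event 1 (sale 25): sell min(25,31)=25. stock: 31 - 25 = 6. total_sold = 25
  Event 2 (sale 17): sell min(17,6)=6. stock: 6 - 6 = 0. total_sold = 31
  Event 3 (sale 18): sell min(18,0)=0. stock: 0 - 0 = 0. total_sold = 31
  Event 4 (adjust +1): 0 + 1 = 1
  Event 5 (sale 10): sell min(10,1)=1. stock: 1 - 1 = 0. total_sold = 32
  Event 6 (sale 21): sell min(21,0)=0. stock: 0 - 0 = 0. total_sold = 32
  Event 7 (sale 2): sell min(2,0)=0. stock: 0 - 0 = 0. total_sold = 32
  Event 8 (sale 5): sell min(5,0)=0. stock: 0 - 0 = 0. total_sold = 32
  Event 9 (sale 22): sell min(22,0)=0. stock: 0 - 0 = 0. total_sold = 32
  Event 10 (sale 25): sell min(25,0)=0. stock: 0 - 0 = 0. total_sold = 32
  Event 11 (sale 7): sell min(7,0)=0. stock: 0 - 0 = 0. total_sold = 32
  Event 12 (sale 2): sell min(2,0)=0. stock: 0 - 0 = 0. total_sold = 32
  Event 13 (return 8): 0 + 8 = 8
Final: stock = 8, total_sold = 32

Answer: 32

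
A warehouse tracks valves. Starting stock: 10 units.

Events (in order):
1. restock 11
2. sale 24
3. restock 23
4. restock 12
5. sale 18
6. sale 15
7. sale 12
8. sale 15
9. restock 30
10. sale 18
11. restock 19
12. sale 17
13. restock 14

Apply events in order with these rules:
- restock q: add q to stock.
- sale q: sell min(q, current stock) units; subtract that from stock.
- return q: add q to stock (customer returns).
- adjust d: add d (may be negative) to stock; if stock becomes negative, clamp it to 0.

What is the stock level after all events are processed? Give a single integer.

Processing events:
Start: stock = 10
  Event 1 (restock 11): 10 + 11 = 21
  Event 2 (sale 24): sell min(24,21)=21. stock: 21 - 21 = 0. total_sold = 21
  Event 3 (restock 23): 0 + 23 = 23
  Event 4 (restock 12): 23 + 12 = 35
  Event 5 (sale 18): sell min(18,35)=18. stock: 35 - 18 = 17. total_sold = 39
  Event 6 (sale 15): sell min(15,17)=15. stock: 17 - 15 = 2. total_sold = 54
  Event 7 (sale 12): sell min(12,2)=2. stock: 2 - 2 = 0. total_sold = 56
  Event 8 (sale 15): sell min(15,0)=0. stock: 0 - 0 = 0. total_sold = 56
  Event 9 (restock 30): 0 + 30 = 30
  Event 10 (sale 18): sell min(18,30)=18. stock: 30 - 18 = 12. total_sold = 74
  Event 11 (restock 19): 12 + 19 = 31
  Event 12 (sale 17): sell min(17,31)=17. stock: 31 - 17 = 14. total_sold = 91
  Event 13 (restock 14): 14 + 14 = 28
Final: stock = 28, total_sold = 91

Answer: 28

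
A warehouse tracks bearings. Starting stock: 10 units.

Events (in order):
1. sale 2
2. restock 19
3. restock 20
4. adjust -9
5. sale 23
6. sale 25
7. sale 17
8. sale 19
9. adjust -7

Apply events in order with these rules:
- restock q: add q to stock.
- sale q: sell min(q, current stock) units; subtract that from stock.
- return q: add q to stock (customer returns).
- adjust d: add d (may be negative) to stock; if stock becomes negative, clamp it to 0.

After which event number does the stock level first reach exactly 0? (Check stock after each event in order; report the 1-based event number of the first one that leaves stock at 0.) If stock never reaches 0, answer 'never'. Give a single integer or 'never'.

Answer: 6

Derivation:
Processing events:
Start: stock = 10
  Event 1 (sale 2): sell min(2,10)=2. stock: 10 - 2 = 8. total_sold = 2
  Event 2 (restock 19): 8 + 19 = 27
  Event 3 (restock 20): 27 + 20 = 47
  Event 4 (adjust -9): 47 + -9 = 38
  Event 5 (sale 23): sell min(23,38)=23. stock: 38 - 23 = 15. total_sold = 25
  Event 6 (sale 25): sell min(25,15)=15. stock: 15 - 15 = 0. total_sold = 40
  Event 7 (sale 17): sell min(17,0)=0. stock: 0 - 0 = 0. total_sold = 40
  Event 8 (sale 19): sell min(19,0)=0. stock: 0 - 0 = 0. total_sold = 40
  Event 9 (adjust -7): 0 + -7 = 0 (clamped to 0)
Final: stock = 0, total_sold = 40

First zero at event 6.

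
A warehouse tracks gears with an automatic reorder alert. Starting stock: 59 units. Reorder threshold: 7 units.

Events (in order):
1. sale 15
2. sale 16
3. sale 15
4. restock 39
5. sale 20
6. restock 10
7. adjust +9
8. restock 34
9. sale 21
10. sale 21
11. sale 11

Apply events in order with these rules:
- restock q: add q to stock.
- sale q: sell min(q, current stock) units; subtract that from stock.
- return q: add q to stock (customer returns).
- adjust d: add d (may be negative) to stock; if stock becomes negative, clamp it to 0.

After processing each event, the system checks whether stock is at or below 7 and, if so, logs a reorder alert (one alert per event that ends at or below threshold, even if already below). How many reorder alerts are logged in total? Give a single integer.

Answer: 0

Derivation:
Processing events:
Start: stock = 59
  Event 1 (sale 15): sell min(15,59)=15. stock: 59 - 15 = 44. total_sold = 15
  Event 2 (sale 16): sell min(16,44)=16. stock: 44 - 16 = 28. total_sold = 31
  Event 3 (sale 15): sell min(15,28)=15. stock: 28 - 15 = 13. total_sold = 46
  Event 4 (restock 39): 13 + 39 = 52
  Event 5 (sale 20): sell min(20,52)=20. stock: 52 - 20 = 32. total_sold = 66
  Event 6 (restock 10): 32 + 10 = 42
  Event 7 (adjust +9): 42 + 9 = 51
  Event 8 (restock 34): 51 + 34 = 85
  Event 9 (sale 21): sell min(21,85)=21. stock: 85 - 21 = 64. total_sold = 87
  Event 10 (sale 21): sell min(21,64)=21. stock: 64 - 21 = 43. total_sold = 108
  Event 11 (sale 11): sell min(11,43)=11. stock: 43 - 11 = 32. total_sold = 119
Final: stock = 32, total_sold = 119

Checking against threshold 7:
  After event 1: stock=44 > 7
  After event 2: stock=28 > 7
  After event 3: stock=13 > 7
  After event 4: stock=52 > 7
  After event 5: stock=32 > 7
  After event 6: stock=42 > 7
  After event 7: stock=51 > 7
  After event 8: stock=85 > 7
  After event 9: stock=64 > 7
  After event 10: stock=43 > 7
  After event 11: stock=32 > 7
Alert events: []. Count = 0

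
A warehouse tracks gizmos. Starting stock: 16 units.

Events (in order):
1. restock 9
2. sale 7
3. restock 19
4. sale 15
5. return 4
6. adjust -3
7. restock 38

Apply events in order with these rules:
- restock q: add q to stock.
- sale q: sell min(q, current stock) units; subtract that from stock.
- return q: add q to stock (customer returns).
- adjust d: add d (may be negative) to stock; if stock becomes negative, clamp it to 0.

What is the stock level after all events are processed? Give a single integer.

Answer: 61

Derivation:
Processing events:
Start: stock = 16
  Event 1 (restock 9): 16 + 9 = 25
  Event 2 (sale 7): sell min(7,25)=7. stock: 25 - 7 = 18. total_sold = 7
  Event 3 (restock 19): 18 + 19 = 37
  Event 4 (sale 15): sell min(15,37)=15. stock: 37 - 15 = 22. total_sold = 22
  Event 5 (return 4): 22 + 4 = 26
  Event 6 (adjust -3): 26 + -3 = 23
  Event 7 (restock 38): 23 + 38 = 61
Final: stock = 61, total_sold = 22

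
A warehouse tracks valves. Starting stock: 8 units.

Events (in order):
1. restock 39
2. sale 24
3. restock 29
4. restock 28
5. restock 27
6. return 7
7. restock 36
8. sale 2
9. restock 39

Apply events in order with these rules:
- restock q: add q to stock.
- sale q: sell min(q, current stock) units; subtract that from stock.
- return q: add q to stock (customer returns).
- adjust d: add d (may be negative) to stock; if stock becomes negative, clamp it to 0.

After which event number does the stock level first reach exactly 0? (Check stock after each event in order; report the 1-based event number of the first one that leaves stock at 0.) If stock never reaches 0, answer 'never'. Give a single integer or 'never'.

Answer: never

Derivation:
Processing events:
Start: stock = 8
  Event 1 (restock 39): 8 + 39 = 47
  Event 2 (sale 24): sell min(24,47)=24. stock: 47 - 24 = 23. total_sold = 24
  Event 3 (restock 29): 23 + 29 = 52
  Event 4 (restock 28): 52 + 28 = 80
  Event 5 (restock 27): 80 + 27 = 107
  Event 6 (return 7): 107 + 7 = 114
  Event 7 (restock 36): 114 + 36 = 150
  Event 8 (sale 2): sell min(2,150)=2. stock: 150 - 2 = 148. total_sold = 26
  Event 9 (restock 39): 148 + 39 = 187
Final: stock = 187, total_sold = 26

Stock never reaches 0.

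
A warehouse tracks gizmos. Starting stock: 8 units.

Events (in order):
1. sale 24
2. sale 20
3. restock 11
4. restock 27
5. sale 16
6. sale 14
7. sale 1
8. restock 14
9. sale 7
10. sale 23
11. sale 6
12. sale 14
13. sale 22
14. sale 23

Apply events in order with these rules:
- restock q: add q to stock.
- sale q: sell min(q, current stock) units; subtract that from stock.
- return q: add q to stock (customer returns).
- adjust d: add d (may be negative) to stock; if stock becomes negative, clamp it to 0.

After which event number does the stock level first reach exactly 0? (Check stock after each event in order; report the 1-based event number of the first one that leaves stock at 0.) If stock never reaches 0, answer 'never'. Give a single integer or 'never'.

Answer: 1

Derivation:
Processing events:
Start: stock = 8
  Event 1 (sale 24): sell min(24,8)=8. stock: 8 - 8 = 0. total_sold = 8
  Event 2 (sale 20): sell min(20,0)=0. stock: 0 - 0 = 0. total_sold = 8
  Event 3 (restock 11): 0 + 11 = 11
  Event 4 (restock 27): 11 + 27 = 38
  Event 5 (sale 16): sell min(16,38)=16. stock: 38 - 16 = 22. total_sold = 24
  Event 6 (sale 14): sell min(14,22)=14. stock: 22 - 14 = 8. total_sold = 38
  Event 7 (sale 1): sell min(1,8)=1. stock: 8 - 1 = 7. total_sold = 39
  Event 8 (restock 14): 7 + 14 = 21
  Event 9 (sale 7): sell min(7,21)=7. stock: 21 - 7 = 14. total_sold = 46
  Event 10 (sale 23): sell min(23,14)=14. stock: 14 - 14 = 0. total_sold = 60
  Event 11 (sale 6): sell min(6,0)=0. stock: 0 - 0 = 0. total_sold = 60
  Event 12 (sale 14): sell min(14,0)=0. stock: 0 - 0 = 0. total_sold = 60
  Event 13 (sale 22): sell min(22,0)=0. stock: 0 - 0 = 0. total_sold = 60
  Event 14 (sale 23): sell min(23,0)=0. stock: 0 - 0 = 0. total_sold = 60
Final: stock = 0, total_sold = 60

First zero at event 1.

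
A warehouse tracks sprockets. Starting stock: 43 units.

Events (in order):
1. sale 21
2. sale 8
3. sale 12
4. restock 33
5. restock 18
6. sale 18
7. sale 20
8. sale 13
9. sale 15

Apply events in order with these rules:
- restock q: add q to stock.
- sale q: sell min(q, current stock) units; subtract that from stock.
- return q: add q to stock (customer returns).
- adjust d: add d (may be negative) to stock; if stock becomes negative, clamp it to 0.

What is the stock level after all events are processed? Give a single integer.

Processing events:
Start: stock = 43
  Event 1 (sale 21): sell min(21,43)=21. stock: 43 - 21 = 22. total_sold = 21
  Event 2 (sale 8): sell min(8,22)=8. stock: 22 - 8 = 14. total_sold = 29
  Event 3 (sale 12): sell min(12,14)=12. stock: 14 - 12 = 2. total_sold = 41
  Event 4 (restock 33): 2 + 33 = 35
  Event 5 (restock 18): 35 + 18 = 53
  Event 6 (sale 18): sell min(18,53)=18. stock: 53 - 18 = 35. total_sold = 59
  Event 7 (sale 20): sell min(20,35)=20. stock: 35 - 20 = 15. total_sold = 79
  Event 8 (sale 13): sell min(13,15)=13. stock: 15 - 13 = 2. total_sold = 92
  Event 9 (sale 15): sell min(15,2)=2. stock: 2 - 2 = 0. total_sold = 94
Final: stock = 0, total_sold = 94

Answer: 0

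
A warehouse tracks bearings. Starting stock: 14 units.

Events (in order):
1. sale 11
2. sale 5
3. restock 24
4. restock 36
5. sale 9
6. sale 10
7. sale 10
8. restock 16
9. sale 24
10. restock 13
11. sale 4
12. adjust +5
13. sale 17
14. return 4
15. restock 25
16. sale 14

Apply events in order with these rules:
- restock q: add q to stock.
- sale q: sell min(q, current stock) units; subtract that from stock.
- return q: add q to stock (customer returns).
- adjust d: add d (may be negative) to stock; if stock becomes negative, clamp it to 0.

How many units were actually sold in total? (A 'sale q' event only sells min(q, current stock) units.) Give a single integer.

Processing events:
Start: stock = 14
  Event 1 (sale 11): sell min(11,14)=11. stock: 14 - 11 = 3. total_sold = 11
  Event 2 (sale 5): sell min(5,3)=3. stock: 3 - 3 = 0. total_sold = 14
  Event 3 (restock 24): 0 + 24 = 24
  Event 4 (restock 36): 24 + 36 = 60
  Event 5 (sale 9): sell min(9,60)=9. stock: 60 - 9 = 51. total_sold = 23
  Event 6 (sale 10): sell min(10,51)=10. stock: 51 - 10 = 41. total_sold = 33
  Event 7 (sale 10): sell min(10,41)=10. stock: 41 - 10 = 31. total_sold = 43
  Event 8 (restock 16): 31 + 16 = 47
  Event 9 (sale 24): sell min(24,47)=24. stock: 47 - 24 = 23. total_sold = 67
  Event 10 (restock 13): 23 + 13 = 36
  Event 11 (sale 4): sell min(4,36)=4. stock: 36 - 4 = 32. total_sold = 71
  Event 12 (adjust +5): 32 + 5 = 37
  Event 13 (sale 17): sell min(17,37)=17. stock: 37 - 17 = 20. total_sold = 88
  Event 14 (return 4): 20 + 4 = 24
  Event 15 (restock 25): 24 + 25 = 49
  Event 16 (sale 14): sell min(14,49)=14. stock: 49 - 14 = 35. total_sold = 102
Final: stock = 35, total_sold = 102

Answer: 102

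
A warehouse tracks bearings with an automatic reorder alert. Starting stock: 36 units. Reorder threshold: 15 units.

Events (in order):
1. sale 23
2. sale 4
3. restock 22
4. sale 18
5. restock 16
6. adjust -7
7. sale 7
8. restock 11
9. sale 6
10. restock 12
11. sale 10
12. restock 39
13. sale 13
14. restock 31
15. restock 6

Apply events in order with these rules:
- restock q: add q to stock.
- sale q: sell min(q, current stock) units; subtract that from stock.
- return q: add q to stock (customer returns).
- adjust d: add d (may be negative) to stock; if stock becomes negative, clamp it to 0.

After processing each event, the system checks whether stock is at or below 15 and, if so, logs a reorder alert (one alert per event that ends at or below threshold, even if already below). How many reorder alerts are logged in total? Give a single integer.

Processing events:
Start: stock = 36
  Event 1 (sale 23): sell min(23,36)=23. stock: 36 - 23 = 13. total_sold = 23
  Event 2 (sale 4): sell min(4,13)=4. stock: 13 - 4 = 9. total_sold = 27
  Event 3 (restock 22): 9 + 22 = 31
  Event 4 (sale 18): sell min(18,31)=18. stock: 31 - 18 = 13. total_sold = 45
  Event 5 (restock 16): 13 + 16 = 29
  Event 6 (adjust -7): 29 + -7 = 22
  Event 7 (sale 7): sell min(7,22)=7. stock: 22 - 7 = 15. total_sold = 52
  Event 8 (restock 11): 15 + 11 = 26
  Event 9 (sale 6): sell min(6,26)=6. stock: 26 - 6 = 20. total_sold = 58
  Event 10 (restock 12): 20 + 12 = 32
  Event 11 (sale 10): sell min(10,32)=10. stock: 32 - 10 = 22. total_sold = 68
  Event 12 (restock 39): 22 + 39 = 61
  Event 13 (sale 13): sell min(13,61)=13. stock: 61 - 13 = 48. total_sold = 81
  Event 14 (restock 31): 48 + 31 = 79
  Event 15 (restock 6): 79 + 6 = 85
Final: stock = 85, total_sold = 81

Checking against threshold 15:
  After event 1: stock=13 <= 15 -> ALERT
  After event 2: stock=9 <= 15 -> ALERT
  After event 3: stock=31 > 15
  After event 4: stock=13 <= 15 -> ALERT
  After event 5: stock=29 > 15
  After event 6: stock=22 > 15
  After event 7: stock=15 <= 15 -> ALERT
  After event 8: stock=26 > 15
  After event 9: stock=20 > 15
  After event 10: stock=32 > 15
  After event 11: stock=22 > 15
  After event 12: stock=61 > 15
  After event 13: stock=48 > 15
  After event 14: stock=79 > 15
  After event 15: stock=85 > 15
Alert events: [1, 2, 4, 7]. Count = 4

Answer: 4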